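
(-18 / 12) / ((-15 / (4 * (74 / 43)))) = 148 / 215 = 0.69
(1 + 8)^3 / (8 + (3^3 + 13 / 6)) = 4374 / 223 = 19.61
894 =894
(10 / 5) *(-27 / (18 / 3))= -9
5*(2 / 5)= 2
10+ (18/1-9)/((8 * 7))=569/56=10.16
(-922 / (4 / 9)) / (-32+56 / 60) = 62235 / 932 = 66.78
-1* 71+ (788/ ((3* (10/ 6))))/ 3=-277/ 15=-18.47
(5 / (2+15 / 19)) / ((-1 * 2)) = -95 / 106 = -0.90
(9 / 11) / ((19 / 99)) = 81 / 19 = 4.26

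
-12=-12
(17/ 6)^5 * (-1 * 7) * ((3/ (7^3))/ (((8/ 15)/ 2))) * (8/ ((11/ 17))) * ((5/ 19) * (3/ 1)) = -603439225/ 1474704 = -409.19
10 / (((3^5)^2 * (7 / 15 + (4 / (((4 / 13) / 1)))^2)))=25 / 25017093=0.00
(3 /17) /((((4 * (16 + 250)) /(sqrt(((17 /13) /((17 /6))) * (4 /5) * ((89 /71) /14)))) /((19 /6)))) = sqrt(8625435) /30754360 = 0.00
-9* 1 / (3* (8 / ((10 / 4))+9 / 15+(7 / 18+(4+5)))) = -270 / 1187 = -0.23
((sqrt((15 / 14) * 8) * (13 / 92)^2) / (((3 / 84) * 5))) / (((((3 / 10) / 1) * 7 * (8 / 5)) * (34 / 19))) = 16055 * sqrt(105) / 3021648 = 0.05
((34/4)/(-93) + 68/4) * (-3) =-3145/62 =-50.73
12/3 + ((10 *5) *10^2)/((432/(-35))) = -21659/54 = -401.09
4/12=1/3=0.33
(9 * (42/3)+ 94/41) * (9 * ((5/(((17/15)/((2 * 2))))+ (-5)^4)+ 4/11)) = 5692303620/7667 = 742442.11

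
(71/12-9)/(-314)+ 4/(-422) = 271/795048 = 0.00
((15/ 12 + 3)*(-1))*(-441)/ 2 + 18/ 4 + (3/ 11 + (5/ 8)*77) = 43561/ 44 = 990.02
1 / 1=1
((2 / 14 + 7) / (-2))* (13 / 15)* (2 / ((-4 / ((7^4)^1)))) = 22295 / 6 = 3715.83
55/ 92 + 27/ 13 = 3199/ 1196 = 2.67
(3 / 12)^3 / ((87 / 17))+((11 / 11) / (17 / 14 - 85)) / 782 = 0.00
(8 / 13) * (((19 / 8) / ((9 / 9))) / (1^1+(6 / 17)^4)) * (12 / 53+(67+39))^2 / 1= 50299778913100 / 3097262389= 16240.08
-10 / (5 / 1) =-2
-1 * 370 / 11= -370 / 11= -33.64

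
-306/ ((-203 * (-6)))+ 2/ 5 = 151/ 1015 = 0.15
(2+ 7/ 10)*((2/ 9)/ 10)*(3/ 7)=9/ 350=0.03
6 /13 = 0.46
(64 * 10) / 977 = 640 / 977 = 0.66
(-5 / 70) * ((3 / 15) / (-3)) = 1 / 210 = 0.00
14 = 14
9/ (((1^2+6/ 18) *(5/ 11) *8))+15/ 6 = 697/ 160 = 4.36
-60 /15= -4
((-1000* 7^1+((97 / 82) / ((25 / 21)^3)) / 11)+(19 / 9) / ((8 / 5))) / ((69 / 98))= -173995237165687 / 17504437500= -9940.06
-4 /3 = -1.33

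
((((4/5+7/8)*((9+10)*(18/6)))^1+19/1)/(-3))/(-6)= 6.36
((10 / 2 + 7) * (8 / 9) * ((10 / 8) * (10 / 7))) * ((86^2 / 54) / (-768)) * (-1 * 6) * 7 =46225 / 324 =142.67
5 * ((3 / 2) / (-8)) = -0.94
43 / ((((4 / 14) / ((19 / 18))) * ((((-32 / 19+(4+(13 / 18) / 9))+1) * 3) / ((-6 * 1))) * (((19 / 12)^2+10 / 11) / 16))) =-438.20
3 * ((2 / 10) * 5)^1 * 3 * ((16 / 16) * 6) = 54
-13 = -13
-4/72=-1/18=-0.06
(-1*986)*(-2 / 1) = 1972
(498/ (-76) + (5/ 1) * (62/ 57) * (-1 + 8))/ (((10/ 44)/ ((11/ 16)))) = 95.34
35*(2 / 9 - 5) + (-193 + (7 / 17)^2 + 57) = -788240 / 2601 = -303.05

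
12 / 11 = 1.09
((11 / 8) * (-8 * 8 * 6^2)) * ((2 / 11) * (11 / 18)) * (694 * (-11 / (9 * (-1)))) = -2687168 / 9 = -298574.22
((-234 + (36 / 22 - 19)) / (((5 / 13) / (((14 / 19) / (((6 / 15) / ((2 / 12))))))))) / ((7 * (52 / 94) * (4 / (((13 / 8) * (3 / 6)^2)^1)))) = -1689415 / 321024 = -5.26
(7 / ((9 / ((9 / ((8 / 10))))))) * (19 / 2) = 665 / 8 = 83.12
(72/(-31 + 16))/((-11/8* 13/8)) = 1536/715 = 2.15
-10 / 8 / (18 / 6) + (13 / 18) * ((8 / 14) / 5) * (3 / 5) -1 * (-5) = 3243 / 700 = 4.63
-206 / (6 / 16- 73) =2.84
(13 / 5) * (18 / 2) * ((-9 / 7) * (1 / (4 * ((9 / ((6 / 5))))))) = -351 / 350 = -1.00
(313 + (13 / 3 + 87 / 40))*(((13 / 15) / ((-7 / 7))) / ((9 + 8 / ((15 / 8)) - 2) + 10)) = -498433 / 38280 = -13.02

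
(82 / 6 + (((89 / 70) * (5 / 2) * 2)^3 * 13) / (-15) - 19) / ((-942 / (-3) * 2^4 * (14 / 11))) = -34408429 / 965009920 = -0.04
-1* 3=-3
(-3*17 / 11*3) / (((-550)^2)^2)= -153 / 1006568750000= -0.00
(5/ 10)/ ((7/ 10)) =5/ 7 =0.71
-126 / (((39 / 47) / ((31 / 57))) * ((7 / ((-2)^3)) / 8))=186496 / 247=755.04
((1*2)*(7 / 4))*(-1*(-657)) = 4599 / 2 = 2299.50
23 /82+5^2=2073 /82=25.28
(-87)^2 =7569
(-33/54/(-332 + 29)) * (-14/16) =-0.00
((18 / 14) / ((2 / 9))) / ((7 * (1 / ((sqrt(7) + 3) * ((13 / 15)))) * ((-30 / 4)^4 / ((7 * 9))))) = 312 * sqrt(7) / 21875 + 936 / 21875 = 0.08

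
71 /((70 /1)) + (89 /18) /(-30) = 3211 /3780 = 0.85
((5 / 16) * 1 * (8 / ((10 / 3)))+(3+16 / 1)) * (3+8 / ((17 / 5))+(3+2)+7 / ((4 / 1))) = 65017 / 272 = 239.03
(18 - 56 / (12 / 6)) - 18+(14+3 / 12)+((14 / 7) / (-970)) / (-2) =-26673 / 1940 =-13.75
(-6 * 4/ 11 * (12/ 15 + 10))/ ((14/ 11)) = -648/ 35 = -18.51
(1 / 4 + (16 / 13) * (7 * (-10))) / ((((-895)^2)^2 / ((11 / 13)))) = -49137 / 433749350222500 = -0.00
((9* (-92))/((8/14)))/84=-69/4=-17.25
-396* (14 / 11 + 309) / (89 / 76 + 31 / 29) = -270801072 / 4937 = -54851.34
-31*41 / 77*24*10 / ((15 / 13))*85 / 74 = -11235640 / 2849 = -3943.71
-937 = -937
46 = 46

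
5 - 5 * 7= -30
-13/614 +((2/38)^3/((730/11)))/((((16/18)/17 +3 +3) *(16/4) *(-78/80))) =-19589496428/925222917931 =-0.02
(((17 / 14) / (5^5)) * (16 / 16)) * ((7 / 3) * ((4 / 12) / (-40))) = -17 / 2250000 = -0.00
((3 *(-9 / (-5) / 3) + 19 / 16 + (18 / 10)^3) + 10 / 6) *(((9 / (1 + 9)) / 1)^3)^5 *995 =859285473080602398489 / 400000000000000000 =2148.21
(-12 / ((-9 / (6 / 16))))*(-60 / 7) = -30 / 7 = -4.29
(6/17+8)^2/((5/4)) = 80656/1445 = 55.82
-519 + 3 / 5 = -2592 / 5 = -518.40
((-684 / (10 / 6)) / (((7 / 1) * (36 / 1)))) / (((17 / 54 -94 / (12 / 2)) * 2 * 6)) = 513 / 58030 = 0.01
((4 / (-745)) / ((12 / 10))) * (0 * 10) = 0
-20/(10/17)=-34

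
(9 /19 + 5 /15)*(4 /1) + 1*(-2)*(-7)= 17.23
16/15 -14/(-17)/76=1.08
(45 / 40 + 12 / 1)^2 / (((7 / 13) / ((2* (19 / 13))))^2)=81225 / 16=5076.56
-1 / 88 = -0.01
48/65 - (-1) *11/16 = 1483/1040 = 1.43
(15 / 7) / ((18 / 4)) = 10 / 21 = 0.48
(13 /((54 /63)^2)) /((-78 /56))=-343 /27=-12.70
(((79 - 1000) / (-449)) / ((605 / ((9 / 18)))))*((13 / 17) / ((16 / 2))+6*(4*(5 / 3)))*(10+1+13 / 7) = 6457131 / 7388744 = 0.87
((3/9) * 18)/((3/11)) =22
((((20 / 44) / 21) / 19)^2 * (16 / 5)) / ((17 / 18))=160 / 36386273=0.00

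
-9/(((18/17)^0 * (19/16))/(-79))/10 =5688/95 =59.87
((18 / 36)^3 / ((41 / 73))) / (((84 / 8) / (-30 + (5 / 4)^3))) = -131035 / 220416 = -0.59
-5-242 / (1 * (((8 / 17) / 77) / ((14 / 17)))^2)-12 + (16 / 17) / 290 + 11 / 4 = -86652527011 / 19720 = -4394144.37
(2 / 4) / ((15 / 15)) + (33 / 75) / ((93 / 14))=2633 / 4650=0.57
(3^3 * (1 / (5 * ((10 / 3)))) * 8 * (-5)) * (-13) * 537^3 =652245692436 / 5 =130449138487.20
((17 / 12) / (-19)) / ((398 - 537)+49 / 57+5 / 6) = 17 / 31306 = 0.00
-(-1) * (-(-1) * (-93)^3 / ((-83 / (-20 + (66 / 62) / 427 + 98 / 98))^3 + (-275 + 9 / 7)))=29845865418750466659000 / 7061812635260769341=4226.37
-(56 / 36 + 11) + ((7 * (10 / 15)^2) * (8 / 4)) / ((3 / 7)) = 53 / 27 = 1.96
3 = 3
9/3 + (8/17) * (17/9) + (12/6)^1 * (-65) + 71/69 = -25892/207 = -125.08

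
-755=-755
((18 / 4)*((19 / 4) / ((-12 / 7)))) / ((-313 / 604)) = 60249 / 2504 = 24.06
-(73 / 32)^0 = -1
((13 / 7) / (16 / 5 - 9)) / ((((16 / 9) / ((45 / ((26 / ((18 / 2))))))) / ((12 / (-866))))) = 54675 / 1406384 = 0.04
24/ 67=0.36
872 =872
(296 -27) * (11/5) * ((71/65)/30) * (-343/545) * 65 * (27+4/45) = -87841782413/3678750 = -23878.16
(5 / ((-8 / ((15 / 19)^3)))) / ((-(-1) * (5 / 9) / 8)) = -30375 / 6859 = -4.43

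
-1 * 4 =-4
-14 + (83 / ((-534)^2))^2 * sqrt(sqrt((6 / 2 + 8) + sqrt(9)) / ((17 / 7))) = -14 + 6889 * sqrt(17) * 2^(1 / 4) * 7^(3 / 4) / 1382337053712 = -14.00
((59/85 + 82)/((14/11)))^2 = 5978227761/1416100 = 4221.61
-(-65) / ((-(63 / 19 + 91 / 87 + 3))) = -107445 / 12169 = -8.83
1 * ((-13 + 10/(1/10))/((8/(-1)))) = -87/8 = -10.88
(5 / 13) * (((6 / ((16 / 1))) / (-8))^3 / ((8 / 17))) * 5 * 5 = -57375 / 27262976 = -0.00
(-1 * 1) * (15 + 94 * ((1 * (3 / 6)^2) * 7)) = -359 / 2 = -179.50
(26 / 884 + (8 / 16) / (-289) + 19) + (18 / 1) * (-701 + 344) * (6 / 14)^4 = -19603305 / 99127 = -197.76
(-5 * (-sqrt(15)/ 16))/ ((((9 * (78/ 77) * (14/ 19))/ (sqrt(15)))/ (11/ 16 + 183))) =128.17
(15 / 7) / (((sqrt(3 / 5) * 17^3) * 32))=5 * sqrt(15) / 1100512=0.00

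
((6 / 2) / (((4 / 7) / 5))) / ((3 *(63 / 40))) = 50 / 9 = 5.56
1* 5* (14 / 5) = 14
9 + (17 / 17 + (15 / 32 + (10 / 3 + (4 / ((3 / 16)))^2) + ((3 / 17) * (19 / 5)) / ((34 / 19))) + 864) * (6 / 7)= 1144.10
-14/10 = -7/5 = -1.40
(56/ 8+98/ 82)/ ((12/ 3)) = 84/ 41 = 2.05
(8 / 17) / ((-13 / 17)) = -8 / 13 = -0.62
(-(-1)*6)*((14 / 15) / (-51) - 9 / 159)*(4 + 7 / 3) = -115406 / 40545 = -2.85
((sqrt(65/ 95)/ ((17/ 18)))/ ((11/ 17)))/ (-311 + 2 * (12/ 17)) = -0.00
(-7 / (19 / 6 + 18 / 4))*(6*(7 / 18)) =-49 / 23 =-2.13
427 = 427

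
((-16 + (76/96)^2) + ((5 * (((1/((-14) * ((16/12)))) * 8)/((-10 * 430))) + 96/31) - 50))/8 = -1673560153/214986240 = -7.78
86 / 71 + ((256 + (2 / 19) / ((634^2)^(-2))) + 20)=22942745256870 / 1349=17007224059.95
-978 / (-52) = 489 / 26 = 18.81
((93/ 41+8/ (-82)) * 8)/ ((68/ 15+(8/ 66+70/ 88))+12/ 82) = 14240/ 4589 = 3.10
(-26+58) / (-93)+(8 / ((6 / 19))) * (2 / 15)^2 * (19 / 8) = 15182 / 20925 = 0.73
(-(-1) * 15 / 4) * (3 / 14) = 45 / 56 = 0.80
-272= -272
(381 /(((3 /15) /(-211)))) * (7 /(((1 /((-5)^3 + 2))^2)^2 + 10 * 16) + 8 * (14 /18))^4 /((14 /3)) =-348212015658982000750709541631089728150327940953348855 /2622522589135949333988817015825287918422336178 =-132777508.61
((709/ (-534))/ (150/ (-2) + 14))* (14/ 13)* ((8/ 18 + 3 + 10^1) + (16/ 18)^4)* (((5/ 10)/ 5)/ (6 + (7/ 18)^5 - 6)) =3.71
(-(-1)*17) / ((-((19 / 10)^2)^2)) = -170000 / 130321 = -1.30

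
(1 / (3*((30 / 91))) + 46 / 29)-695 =-692.40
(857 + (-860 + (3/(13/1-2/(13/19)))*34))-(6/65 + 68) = -519161/8515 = -60.97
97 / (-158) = -97 / 158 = -0.61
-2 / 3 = -0.67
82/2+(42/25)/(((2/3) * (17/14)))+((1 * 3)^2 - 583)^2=140045607/425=329519.08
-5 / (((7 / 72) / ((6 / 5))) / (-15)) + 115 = 7285 / 7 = 1040.71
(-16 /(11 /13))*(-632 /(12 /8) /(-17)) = -262912 /561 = -468.65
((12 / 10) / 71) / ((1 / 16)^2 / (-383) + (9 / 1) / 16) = 588288 / 19578605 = 0.03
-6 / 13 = -0.46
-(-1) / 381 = 1 / 381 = 0.00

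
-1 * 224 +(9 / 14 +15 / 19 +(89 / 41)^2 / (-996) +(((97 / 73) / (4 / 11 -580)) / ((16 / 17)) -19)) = -100152442625697631 / 414581437124736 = -241.57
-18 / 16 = -1.12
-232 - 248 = -480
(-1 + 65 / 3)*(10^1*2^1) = 1240 / 3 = 413.33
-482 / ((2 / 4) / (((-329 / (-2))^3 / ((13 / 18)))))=-5941606603.15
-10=-10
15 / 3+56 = 61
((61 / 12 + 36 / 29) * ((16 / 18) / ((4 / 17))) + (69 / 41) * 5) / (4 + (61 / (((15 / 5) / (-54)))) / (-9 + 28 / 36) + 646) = 1448143 / 35120682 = 0.04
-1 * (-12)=12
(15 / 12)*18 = 45 / 2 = 22.50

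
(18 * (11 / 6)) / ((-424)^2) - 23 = -4134815 / 179776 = -23.00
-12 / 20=-3 / 5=-0.60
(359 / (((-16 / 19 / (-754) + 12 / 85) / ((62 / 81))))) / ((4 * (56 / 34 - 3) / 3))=-115191104015 / 107601912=-1070.53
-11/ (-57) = 0.19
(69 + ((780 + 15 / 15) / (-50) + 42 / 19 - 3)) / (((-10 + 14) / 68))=849337 / 950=894.04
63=63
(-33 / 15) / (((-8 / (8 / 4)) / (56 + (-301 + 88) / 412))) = 251449 / 8240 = 30.52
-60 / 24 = -5 / 2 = -2.50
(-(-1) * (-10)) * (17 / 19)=-170 / 19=-8.95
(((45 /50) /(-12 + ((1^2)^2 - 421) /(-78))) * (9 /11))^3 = -1167575877 /846590536000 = -0.00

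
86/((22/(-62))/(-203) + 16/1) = 5.37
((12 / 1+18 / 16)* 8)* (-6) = -630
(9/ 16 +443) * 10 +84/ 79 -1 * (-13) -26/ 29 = 81537455/ 18328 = 4448.79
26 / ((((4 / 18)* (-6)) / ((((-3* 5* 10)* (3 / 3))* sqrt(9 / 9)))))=2925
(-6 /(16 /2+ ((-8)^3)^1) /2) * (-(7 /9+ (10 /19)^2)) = -0.01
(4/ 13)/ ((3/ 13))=1.33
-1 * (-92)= 92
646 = 646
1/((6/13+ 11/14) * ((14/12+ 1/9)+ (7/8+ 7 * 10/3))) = 13104/416545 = 0.03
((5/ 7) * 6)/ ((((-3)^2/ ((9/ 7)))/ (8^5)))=983040/ 49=20062.04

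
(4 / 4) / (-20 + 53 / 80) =-80 / 1547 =-0.05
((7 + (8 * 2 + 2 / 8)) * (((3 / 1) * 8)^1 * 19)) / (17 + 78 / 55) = 583110 / 1013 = 575.63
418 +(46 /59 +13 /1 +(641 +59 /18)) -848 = 242197 /1062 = 228.06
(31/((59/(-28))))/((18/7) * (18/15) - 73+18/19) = 577220/2705917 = 0.21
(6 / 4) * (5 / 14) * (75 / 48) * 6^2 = 3375 / 112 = 30.13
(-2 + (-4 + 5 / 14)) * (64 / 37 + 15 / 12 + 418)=-4922095 / 2072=-2375.53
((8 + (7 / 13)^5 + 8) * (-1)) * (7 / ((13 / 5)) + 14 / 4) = -959156695 / 9653618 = -99.36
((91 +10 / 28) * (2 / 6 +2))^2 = 1635841 / 36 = 45440.03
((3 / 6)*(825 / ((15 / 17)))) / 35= 187 / 14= 13.36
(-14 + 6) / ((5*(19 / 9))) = -72 / 95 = -0.76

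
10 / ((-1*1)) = -10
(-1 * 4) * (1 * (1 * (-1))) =4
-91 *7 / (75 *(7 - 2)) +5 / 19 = -10228 / 7125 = -1.44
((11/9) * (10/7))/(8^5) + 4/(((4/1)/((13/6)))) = 2236471/1032192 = 2.17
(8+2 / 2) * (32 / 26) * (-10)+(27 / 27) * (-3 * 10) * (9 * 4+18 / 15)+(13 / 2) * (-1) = -32065 / 26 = -1233.27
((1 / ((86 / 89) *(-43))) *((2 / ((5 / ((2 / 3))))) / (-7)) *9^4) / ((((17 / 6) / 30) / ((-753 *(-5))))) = 52763824440 / 220031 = 239801.78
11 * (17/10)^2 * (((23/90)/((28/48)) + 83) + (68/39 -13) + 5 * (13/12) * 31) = 1389156241/182000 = 7632.73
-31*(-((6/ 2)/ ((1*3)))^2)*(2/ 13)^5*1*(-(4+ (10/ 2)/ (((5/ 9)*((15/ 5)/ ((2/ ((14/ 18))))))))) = -81344/ 2599051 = -0.03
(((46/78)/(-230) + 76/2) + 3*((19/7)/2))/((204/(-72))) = -114848/7735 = -14.85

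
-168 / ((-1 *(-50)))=-84 / 25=-3.36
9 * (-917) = -8253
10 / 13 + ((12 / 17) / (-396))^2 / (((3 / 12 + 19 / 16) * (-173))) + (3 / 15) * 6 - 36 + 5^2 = -735085343273 / 81397865835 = -9.03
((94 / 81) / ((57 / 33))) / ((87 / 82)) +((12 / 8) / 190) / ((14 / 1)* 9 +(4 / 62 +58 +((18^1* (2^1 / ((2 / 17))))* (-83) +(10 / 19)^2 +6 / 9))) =1435419048751447 / 2266743616163640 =0.63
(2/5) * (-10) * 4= -16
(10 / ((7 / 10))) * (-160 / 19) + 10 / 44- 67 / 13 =-4763397 / 38038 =-125.23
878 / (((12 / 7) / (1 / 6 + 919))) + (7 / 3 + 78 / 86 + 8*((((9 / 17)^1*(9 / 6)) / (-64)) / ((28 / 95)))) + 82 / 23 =31913708966071 / 67790016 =470773.00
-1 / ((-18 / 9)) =1 / 2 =0.50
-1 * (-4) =4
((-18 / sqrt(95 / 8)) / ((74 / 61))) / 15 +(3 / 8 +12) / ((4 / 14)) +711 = 12069 / 16- 366 * sqrt(190) / 17575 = 754.03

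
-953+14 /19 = -18093 /19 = -952.26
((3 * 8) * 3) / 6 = 12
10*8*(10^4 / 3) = 800000 / 3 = 266666.67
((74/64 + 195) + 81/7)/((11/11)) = 46531/224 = 207.73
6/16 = 3/8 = 0.38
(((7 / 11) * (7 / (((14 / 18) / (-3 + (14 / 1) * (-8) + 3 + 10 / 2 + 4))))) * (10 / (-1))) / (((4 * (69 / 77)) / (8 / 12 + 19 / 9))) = 4571.56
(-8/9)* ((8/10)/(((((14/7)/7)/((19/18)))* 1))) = -1064/405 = -2.63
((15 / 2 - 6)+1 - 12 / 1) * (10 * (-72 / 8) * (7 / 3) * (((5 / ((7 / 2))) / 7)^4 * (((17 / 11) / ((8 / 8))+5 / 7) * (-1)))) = -495900000 / 63412811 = -7.82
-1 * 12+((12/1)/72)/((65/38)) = -2321/195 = -11.90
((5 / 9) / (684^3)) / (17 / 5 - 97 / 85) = 425 / 552983334912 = 0.00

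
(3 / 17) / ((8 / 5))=0.11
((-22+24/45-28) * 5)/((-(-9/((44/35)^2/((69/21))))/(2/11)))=-2.40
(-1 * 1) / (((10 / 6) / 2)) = -6 / 5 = -1.20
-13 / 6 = -2.17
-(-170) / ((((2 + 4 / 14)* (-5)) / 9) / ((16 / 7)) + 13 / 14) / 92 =5355 / 1081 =4.95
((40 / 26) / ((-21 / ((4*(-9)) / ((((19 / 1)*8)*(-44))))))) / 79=-15 / 3005002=-0.00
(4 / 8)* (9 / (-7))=-9 / 14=-0.64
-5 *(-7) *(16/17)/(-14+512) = 280/4233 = 0.07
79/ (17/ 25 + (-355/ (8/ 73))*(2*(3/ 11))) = -0.04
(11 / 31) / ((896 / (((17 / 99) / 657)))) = 17 / 164239488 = 0.00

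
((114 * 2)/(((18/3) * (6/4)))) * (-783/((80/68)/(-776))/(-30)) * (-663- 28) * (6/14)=22602308724/175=129156049.85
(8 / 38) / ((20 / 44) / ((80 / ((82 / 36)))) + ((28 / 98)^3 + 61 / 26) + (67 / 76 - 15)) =-56504448 / 3149897407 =-0.02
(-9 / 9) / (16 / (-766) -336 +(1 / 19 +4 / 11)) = 80047 / 26864143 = 0.00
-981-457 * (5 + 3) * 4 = -15605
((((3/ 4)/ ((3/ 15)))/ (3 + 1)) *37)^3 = 170953875/ 4096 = 41736.79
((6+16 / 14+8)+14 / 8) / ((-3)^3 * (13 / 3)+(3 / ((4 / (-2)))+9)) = -473 / 3066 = -0.15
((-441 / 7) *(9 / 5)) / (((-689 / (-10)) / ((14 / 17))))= -15876 / 11713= -1.36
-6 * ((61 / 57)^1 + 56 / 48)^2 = -21675 / 722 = -30.02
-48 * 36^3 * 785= -1757998080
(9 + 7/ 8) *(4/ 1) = 79/ 2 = 39.50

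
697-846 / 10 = 3062 / 5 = 612.40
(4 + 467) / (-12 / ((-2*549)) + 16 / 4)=117.43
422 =422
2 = 2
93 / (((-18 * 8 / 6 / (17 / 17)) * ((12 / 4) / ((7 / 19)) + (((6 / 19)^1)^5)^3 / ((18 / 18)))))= -3294304565482831230883 / 6922593951953267160600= -0.48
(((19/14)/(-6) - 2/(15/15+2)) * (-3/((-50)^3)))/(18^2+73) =-3/55580000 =-0.00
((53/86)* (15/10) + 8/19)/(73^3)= 4397/1271307556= 0.00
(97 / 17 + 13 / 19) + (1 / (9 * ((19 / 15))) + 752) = 734965 / 969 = 758.48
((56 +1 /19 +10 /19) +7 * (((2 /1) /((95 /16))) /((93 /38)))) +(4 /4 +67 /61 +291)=188972572 /538935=350.64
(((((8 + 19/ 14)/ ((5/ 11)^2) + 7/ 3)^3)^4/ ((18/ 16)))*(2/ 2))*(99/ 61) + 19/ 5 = 2687481106963571917526381967313321977118033034479176045851/ 13693404485918734771728515625000000000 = 196260988983942960085.07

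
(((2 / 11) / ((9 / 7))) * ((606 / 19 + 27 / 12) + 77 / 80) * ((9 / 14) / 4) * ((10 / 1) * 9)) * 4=480267 / 1672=287.24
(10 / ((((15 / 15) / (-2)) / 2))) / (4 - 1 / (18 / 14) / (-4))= -1440 / 151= -9.54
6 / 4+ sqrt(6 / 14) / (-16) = 3 / 2-sqrt(21) / 112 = 1.46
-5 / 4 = -1.25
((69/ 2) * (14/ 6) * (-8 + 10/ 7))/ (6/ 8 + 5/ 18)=-19044/ 37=-514.70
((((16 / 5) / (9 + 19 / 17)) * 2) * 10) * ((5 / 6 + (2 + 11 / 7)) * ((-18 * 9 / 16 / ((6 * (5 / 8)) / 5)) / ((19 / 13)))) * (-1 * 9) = 13246740 / 5719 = 2316.27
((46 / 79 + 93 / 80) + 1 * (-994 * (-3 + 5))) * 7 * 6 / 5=-263615793 / 15800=-16684.54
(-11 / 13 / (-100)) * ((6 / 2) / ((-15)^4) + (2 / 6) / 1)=30943 / 10968750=0.00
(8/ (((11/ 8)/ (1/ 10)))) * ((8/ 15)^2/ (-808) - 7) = -5090656/ 1249875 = -4.07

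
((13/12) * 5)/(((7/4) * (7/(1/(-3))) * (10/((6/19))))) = -13/2793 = -0.00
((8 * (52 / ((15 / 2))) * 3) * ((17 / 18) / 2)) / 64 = 221 / 180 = 1.23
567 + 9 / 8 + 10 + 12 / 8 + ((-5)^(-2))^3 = 579.63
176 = 176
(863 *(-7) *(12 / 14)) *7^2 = -253722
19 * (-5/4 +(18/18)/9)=-779/36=-21.64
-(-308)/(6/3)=154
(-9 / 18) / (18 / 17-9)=17 / 270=0.06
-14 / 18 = -7 / 9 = -0.78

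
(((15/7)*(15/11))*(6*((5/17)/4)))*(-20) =-25.78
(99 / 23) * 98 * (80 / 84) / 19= 9240 / 437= 21.14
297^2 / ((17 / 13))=1146717 / 17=67453.94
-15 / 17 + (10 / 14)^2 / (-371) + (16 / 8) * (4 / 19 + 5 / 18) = 4908371 / 52846353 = 0.09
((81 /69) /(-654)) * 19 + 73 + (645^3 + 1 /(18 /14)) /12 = 3027243880939 /135378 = 22361416.78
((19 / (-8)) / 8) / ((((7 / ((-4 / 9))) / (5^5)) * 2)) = 29.45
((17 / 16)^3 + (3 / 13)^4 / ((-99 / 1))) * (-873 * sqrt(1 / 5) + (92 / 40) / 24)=35500160957 / 308842659840 - 1347462631107 * sqrt(5) / 6434222080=-468.17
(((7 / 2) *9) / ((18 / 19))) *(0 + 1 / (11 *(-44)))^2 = 133 / 937024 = 0.00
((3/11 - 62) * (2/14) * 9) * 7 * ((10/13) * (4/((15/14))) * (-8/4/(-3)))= -152096/143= -1063.61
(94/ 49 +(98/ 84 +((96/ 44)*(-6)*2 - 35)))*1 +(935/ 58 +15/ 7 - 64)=-4869052/ 46893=-103.83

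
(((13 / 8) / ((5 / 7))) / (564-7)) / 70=13 / 222800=0.00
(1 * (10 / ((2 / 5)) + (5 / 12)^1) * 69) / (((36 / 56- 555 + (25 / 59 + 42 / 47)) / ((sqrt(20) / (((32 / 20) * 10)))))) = -136168165 * sqrt(5) / 343521776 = -0.89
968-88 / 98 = 47388 / 49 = 967.10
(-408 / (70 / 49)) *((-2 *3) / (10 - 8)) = 4284 / 5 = 856.80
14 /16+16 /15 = 233 /120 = 1.94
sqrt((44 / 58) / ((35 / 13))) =sqrt(290290) / 1015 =0.53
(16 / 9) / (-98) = -8 / 441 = -0.02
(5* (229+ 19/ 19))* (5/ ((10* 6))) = 575/ 6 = 95.83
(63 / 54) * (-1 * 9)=-21 / 2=-10.50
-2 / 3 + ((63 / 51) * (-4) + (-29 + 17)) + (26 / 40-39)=-57077 / 1020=-55.96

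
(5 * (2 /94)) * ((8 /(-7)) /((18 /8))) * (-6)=320 /987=0.32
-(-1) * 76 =76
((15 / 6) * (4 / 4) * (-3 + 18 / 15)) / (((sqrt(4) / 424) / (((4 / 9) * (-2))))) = 848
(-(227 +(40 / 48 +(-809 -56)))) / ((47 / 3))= 3823 / 94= 40.67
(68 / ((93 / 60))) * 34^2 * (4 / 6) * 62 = 6288640 / 3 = 2096213.33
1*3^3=27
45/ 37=1.22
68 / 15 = 4.53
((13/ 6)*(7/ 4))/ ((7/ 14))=91/ 12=7.58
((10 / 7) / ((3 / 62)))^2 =384400 / 441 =871.66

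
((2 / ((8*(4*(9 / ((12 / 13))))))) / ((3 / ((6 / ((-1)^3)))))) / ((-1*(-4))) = -1 / 312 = -0.00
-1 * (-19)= 19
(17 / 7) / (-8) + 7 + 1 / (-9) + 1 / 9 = 375 / 56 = 6.70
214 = 214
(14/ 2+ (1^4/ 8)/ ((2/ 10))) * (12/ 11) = 183/ 22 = 8.32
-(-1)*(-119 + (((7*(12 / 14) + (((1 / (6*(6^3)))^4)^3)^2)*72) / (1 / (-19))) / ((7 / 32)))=-8235728312552922634381679865627903903968457735914019161714601539666293892245 / 218795085137787377995558672503957764186661318504370710473690403689201664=-37641.29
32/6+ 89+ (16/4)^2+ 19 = 388/3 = 129.33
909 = 909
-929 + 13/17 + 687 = -4101/17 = -241.24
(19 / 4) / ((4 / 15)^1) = 285 / 16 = 17.81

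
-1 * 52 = -52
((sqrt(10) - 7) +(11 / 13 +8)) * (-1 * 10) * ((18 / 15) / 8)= -7.51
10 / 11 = 0.91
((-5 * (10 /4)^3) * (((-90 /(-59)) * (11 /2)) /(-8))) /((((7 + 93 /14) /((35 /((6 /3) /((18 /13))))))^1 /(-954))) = -325395984375 /2343952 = -138823.66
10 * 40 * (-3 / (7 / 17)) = -20400 / 7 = -2914.29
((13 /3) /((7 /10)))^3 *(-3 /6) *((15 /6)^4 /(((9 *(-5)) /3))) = 34328125 /111132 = 308.90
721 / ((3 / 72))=17304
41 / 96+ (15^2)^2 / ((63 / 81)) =43740287 / 672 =65089.71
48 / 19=2.53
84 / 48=7 / 4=1.75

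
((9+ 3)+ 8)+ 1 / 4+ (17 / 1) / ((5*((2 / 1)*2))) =211 / 10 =21.10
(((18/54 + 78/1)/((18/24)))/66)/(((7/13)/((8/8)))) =6110/2079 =2.94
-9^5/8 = -59049/8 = -7381.12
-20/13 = -1.54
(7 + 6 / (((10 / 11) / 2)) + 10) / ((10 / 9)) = 1359 / 50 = 27.18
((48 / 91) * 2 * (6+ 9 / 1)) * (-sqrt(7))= -1440 * sqrt(7) / 91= -41.87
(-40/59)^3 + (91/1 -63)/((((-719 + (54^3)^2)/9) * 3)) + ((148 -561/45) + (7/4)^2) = 169006119263729798269/1222164945454483920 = 138.28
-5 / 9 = -0.56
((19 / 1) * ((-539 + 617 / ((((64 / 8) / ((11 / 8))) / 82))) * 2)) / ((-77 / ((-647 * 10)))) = 1458502985 / 56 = 26044696.16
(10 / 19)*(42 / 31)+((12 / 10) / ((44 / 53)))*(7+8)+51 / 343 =100197057 / 4444594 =22.54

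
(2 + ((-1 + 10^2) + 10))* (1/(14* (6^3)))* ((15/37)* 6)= 5/56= 0.09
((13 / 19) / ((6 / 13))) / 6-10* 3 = -20351 / 684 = -29.75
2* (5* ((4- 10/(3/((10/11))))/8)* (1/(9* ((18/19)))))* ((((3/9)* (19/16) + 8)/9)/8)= 38285/2309472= 0.02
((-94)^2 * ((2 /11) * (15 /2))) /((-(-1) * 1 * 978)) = 22090 /1793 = 12.32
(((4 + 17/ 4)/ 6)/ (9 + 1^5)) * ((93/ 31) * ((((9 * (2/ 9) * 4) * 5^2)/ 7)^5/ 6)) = 22000000000/ 16807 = 1308978.40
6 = 6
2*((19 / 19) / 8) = 1 / 4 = 0.25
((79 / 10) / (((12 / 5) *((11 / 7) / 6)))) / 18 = 553 / 792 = 0.70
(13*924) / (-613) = -12012 / 613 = -19.60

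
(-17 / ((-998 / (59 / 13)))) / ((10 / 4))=1003 / 32435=0.03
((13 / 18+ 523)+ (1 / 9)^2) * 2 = 84845 / 81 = 1047.47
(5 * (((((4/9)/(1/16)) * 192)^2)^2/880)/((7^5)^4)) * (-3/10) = -8796093022208/118491515451953821485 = -0.00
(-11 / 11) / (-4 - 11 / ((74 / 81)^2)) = 5476 / 94075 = 0.06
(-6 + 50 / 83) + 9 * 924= 689780 / 83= 8310.60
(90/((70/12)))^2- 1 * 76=7940/49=162.04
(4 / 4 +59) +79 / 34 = 2119 / 34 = 62.32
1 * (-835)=-835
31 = 31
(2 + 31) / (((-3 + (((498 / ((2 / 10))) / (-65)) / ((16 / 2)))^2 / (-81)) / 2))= -1606176 / 79897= -20.10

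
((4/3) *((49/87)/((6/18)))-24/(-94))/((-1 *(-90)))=5128/184005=0.03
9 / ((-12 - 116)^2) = 9 / 16384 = 0.00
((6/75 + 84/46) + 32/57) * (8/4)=161744/32775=4.93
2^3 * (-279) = -2232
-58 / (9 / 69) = -1334 / 3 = -444.67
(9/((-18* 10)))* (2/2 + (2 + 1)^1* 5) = -4/5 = -0.80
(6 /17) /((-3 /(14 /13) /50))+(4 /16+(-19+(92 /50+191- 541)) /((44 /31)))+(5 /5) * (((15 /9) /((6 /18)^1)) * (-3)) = -34005527 /121550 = -279.77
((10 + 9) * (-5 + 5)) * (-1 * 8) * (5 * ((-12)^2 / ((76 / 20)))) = 0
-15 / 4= -3.75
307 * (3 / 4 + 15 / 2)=10131 / 4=2532.75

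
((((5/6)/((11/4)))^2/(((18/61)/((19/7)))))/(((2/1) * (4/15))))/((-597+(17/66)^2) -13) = -144875/55794291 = -0.00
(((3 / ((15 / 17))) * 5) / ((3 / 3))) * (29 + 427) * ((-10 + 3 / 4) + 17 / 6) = -49742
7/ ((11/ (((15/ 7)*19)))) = 285/ 11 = 25.91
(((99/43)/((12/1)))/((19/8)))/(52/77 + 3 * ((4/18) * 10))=7623/692816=0.01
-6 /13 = -0.46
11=11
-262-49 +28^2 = 473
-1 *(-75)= 75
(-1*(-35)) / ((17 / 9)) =315 / 17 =18.53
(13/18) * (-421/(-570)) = 5473/10260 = 0.53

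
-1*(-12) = 12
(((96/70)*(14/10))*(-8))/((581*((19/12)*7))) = -4608/1931825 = -0.00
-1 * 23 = -23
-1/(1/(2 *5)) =-10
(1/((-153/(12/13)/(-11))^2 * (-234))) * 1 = -968/51429573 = -0.00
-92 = -92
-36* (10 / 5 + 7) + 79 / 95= -30701 / 95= -323.17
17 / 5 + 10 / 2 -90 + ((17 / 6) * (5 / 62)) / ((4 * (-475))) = -11534993 / 141360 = -81.60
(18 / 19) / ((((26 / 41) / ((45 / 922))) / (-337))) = -5595885 / 227734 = -24.57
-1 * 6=-6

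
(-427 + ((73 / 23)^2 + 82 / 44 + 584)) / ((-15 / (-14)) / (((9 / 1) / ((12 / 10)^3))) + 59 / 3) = 1032198825 / 121419254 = 8.50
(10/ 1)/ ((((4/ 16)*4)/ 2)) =20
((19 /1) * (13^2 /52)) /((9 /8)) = 54.89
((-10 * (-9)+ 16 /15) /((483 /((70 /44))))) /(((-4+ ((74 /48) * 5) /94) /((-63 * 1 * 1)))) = 10785936 /2236267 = 4.82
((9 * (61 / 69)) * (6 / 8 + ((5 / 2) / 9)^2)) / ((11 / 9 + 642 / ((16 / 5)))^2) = 784704 / 4857786047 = 0.00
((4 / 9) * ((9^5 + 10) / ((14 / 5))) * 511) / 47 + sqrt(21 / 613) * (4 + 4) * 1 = 8 * sqrt(12873) / 613 + 43113070 / 423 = 101923.63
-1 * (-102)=102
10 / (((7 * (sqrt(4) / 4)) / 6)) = 120 / 7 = 17.14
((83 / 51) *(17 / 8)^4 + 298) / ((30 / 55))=44765633 / 73728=607.17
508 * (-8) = -4064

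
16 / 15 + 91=1381 / 15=92.07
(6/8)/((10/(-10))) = -3/4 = -0.75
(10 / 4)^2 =25 / 4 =6.25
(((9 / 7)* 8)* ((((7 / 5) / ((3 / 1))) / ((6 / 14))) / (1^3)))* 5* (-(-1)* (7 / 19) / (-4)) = -5.16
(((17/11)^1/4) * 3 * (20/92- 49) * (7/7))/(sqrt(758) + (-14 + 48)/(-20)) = -130050 * sqrt(758)/1736753- 221085/1736753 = -2.19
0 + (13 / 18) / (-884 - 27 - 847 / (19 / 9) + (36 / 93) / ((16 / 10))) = -7657 / 13909491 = -0.00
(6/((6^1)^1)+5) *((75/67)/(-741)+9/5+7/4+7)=10474017/165490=63.29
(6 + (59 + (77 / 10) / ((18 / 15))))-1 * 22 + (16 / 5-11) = 2497 / 60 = 41.62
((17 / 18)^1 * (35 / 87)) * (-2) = -595 / 783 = -0.76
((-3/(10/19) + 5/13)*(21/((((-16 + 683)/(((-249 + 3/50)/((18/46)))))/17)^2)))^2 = 861232433.27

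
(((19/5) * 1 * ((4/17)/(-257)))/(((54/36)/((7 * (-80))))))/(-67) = -0.02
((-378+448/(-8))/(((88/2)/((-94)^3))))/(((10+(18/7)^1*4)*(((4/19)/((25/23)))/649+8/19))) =631391787775/658738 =958486.97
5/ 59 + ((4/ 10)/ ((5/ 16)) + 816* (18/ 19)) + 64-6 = 23328497/ 28025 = 832.42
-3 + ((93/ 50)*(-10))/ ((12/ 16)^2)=-541/ 15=-36.07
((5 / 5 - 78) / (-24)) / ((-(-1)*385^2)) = 1 / 46200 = 0.00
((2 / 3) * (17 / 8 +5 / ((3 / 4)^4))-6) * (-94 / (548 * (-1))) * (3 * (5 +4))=271895 / 9864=27.56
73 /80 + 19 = 1593 /80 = 19.91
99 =99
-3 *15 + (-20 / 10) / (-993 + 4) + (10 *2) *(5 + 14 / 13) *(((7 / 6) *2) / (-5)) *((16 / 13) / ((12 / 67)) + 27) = -2957598491 / 1504269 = -1966.14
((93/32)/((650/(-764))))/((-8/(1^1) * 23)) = 17763/956800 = 0.02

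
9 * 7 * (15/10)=189/2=94.50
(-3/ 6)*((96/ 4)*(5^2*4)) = -1200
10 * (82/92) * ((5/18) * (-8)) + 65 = 9355/207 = 45.19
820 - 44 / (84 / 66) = 785.43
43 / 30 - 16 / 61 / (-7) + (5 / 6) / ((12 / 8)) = 77873 / 38430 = 2.03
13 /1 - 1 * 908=-895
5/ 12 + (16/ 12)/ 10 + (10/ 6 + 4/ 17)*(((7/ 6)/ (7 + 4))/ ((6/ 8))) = 82699/ 100980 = 0.82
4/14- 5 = -33/7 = -4.71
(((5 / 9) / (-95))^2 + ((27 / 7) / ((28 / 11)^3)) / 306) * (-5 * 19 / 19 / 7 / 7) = -609919445 / 7485819513984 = -0.00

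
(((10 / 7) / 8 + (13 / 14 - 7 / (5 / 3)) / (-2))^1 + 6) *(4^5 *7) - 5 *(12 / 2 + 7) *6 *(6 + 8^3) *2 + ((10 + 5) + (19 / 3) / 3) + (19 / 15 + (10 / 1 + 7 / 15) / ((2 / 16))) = -15656629 / 45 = -347925.09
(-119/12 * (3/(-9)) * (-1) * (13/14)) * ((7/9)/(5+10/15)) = -91/216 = -0.42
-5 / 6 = -0.83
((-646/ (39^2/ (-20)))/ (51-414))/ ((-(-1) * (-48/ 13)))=1615/ 254826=0.01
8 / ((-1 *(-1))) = 8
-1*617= -617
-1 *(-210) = 210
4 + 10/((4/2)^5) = 4.31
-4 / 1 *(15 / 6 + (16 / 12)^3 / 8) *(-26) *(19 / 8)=37297 / 54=690.69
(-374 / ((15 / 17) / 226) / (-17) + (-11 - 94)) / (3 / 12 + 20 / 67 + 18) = 22230332 / 74565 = 298.13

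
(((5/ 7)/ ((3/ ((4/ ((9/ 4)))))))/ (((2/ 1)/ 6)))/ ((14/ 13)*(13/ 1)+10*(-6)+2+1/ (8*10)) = -6400/ 221697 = -0.03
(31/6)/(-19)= -31/114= -0.27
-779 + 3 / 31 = -778.90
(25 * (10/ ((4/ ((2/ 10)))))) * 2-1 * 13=12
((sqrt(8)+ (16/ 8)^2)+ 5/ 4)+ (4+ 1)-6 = 2* sqrt(2)+ 17/ 4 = 7.08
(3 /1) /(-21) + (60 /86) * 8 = 1637 /301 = 5.44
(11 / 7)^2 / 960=121 / 47040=0.00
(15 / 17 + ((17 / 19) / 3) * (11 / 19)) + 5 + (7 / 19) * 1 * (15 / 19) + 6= 227300 / 18411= 12.35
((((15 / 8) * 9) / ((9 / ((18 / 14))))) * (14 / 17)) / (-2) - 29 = -4079 / 136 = -29.99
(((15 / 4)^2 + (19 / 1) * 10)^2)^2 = 113640397050625 / 65536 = 1734014847.57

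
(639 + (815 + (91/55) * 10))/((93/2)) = 31.62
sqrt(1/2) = sqrt(2)/2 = 0.71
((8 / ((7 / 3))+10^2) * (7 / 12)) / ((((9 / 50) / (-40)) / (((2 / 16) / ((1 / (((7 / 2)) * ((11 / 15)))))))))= -348425 / 81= -4301.54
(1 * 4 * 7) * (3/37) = 84/37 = 2.27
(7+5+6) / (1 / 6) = 108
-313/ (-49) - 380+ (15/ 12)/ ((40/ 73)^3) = -918256567/ 2508800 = -366.01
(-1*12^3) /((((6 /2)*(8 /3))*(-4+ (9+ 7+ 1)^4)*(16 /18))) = -81 /27839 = -0.00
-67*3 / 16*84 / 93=-1407 / 124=-11.35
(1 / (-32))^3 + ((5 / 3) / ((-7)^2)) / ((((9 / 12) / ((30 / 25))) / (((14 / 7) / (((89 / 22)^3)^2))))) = -13612526662915 / 2393907192504877056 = -0.00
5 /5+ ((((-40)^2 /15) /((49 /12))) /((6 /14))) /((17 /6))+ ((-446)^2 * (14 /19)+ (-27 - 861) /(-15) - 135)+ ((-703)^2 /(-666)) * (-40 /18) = 135675805996 /915705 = 148165.41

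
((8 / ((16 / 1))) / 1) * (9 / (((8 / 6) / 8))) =27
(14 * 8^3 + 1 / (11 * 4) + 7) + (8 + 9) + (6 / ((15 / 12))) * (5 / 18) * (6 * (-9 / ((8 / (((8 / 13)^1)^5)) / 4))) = 117443394045 / 16336892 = 7188.85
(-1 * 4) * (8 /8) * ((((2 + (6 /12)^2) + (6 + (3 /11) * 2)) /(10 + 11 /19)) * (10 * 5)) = -122550 /737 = -166.28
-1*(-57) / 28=57 / 28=2.04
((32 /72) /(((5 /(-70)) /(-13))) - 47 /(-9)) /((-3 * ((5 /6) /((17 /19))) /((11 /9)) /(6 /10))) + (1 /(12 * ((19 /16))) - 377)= -204959 /513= -399.53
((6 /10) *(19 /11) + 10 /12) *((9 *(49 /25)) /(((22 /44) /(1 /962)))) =90699 /1322750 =0.07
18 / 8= 9 / 4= 2.25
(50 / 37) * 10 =500 / 37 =13.51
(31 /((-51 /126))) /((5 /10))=-2604 /17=-153.18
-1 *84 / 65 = -84 / 65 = -1.29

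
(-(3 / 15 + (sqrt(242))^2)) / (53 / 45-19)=10899 / 802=13.59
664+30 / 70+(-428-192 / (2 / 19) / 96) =1522 / 7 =217.43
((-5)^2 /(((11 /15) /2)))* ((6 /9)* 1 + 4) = 3500 /11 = 318.18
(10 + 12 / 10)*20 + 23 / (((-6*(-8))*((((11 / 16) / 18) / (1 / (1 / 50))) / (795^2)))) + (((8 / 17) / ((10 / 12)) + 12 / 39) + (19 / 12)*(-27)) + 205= 19275517271891 / 48620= 396452432.58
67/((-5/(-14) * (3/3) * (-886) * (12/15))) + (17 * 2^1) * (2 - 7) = -301709/1772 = -170.26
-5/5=-1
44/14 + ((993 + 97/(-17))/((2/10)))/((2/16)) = 4699894/119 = 39494.91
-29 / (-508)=29 / 508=0.06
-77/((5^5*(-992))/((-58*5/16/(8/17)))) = -37961/39680000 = -0.00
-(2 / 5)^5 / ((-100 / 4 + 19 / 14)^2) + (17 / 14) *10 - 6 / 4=10.64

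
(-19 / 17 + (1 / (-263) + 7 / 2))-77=-667265 / 8942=-74.62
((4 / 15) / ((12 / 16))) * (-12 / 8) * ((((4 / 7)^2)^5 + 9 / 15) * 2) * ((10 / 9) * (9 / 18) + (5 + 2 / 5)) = -3656243072576 / 953353965375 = -3.84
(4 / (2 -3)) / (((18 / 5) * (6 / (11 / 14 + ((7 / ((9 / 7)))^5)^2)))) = -5585458832605982125 / 1318004503578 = -4237814.68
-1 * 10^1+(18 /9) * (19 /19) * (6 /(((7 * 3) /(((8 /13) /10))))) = -4534 /455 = -9.96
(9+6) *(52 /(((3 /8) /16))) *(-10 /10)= -33280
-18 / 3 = -6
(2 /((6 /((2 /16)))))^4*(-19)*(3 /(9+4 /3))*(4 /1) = -19 /285696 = -0.00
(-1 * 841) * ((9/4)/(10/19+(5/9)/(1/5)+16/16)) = -439.64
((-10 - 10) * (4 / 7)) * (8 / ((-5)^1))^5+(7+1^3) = 127.84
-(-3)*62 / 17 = 186 / 17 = 10.94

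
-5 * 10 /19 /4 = -25 /38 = -0.66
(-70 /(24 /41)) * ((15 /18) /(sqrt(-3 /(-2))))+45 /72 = 5 /8 - 7175 * sqrt(6) /216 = -80.74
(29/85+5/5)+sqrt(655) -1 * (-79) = sqrt(655)+6829/85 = 105.93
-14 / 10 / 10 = -7 / 50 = -0.14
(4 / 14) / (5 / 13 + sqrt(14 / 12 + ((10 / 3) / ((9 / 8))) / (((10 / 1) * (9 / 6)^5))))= -1705860 / 16419893 + 27378 * sqrt(31642) / 16419893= 0.19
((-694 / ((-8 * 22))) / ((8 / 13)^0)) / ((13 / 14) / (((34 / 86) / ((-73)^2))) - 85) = 41293 / 130181964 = 0.00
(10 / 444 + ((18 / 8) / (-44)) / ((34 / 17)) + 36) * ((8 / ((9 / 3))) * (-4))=-383.97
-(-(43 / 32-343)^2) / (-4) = -119530489 / 4096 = -29182.25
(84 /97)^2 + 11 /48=442187 /451632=0.98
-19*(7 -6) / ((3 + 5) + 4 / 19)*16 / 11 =-3.37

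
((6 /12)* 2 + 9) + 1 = 11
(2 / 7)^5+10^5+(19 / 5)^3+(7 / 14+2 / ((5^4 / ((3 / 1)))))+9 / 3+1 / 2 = 1051056034407 / 10504375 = 100058.88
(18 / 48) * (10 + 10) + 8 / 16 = 8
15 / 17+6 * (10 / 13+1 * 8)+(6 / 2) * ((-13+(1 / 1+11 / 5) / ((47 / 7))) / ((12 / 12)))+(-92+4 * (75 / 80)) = -15024271 / 207740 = -72.32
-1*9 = -9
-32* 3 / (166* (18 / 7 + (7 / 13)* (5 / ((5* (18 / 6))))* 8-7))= 13104 / 67811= 0.19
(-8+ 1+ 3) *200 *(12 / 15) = -640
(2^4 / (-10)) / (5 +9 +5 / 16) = -128 / 1145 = -0.11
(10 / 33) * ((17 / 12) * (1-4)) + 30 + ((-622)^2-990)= 385922.71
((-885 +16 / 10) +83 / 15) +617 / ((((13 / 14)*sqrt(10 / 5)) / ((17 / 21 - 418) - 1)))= -5418494*sqrt(2) / 39 - 13168 / 15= -197362.68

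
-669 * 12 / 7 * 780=-6261840 / 7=-894548.57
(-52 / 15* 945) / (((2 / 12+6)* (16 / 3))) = -7371 / 74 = -99.61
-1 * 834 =-834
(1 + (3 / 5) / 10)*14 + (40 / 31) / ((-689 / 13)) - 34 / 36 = 10255679 / 739350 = 13.87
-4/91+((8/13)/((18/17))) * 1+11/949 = 32813/59787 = 0.55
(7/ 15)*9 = 21/ 5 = 4.20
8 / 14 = 0.57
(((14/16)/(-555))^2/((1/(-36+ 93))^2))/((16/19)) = 336091/35046400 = 0.01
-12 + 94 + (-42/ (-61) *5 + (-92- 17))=-1437/ 61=-23.56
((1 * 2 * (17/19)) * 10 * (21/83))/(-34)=-210/1577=-0.13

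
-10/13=-0.77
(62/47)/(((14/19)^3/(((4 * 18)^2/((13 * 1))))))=275567184/209573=1314.90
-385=-385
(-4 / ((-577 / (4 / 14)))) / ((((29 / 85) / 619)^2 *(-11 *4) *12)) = -2768338225 / 224188734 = -12.35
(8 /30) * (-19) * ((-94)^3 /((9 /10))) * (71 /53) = 8963662528 /1431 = 6263915.11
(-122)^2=14884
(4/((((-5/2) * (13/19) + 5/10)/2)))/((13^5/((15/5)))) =-456/8539739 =-0.00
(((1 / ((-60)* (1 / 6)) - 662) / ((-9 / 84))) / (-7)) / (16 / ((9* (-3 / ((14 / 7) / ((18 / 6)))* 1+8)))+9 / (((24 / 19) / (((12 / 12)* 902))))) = -1112328 / 8098345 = -0.14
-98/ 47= -2.09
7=7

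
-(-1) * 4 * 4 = 16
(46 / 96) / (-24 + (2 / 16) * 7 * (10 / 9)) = -69 / 3316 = -0.02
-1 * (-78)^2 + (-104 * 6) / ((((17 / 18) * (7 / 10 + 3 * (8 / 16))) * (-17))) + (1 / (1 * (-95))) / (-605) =-100763476811 / 16610275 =-6066.33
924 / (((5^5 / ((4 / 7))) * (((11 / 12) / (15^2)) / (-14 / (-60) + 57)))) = 1483488 / 625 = 2373.58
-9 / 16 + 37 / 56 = 11 / 112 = 0.10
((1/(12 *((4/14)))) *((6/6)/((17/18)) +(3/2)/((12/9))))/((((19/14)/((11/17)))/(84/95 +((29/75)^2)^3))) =17794949043496471/66020695312500000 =0.27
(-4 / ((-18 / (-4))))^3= -512 / 729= -0.70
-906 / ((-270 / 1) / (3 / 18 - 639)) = -578783 / 270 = -2143.64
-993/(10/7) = -6951/10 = -695.10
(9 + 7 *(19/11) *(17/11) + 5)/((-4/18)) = -35595/242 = -147.09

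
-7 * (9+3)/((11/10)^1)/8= -105/11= -9.55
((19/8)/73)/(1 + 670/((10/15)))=19/587504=0.00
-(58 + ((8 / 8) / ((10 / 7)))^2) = -5849 / 100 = -58.49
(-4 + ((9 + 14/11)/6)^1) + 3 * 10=1829/66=27.71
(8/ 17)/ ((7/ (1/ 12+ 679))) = 16298/ 357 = 45.65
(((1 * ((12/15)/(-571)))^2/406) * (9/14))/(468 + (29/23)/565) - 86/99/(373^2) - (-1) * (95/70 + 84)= 33127083186796030780025323/388099747732120817521590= 85.36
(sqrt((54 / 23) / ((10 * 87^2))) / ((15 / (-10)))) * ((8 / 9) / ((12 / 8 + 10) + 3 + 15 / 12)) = -64 * sqrt(345) / 5672835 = -0.00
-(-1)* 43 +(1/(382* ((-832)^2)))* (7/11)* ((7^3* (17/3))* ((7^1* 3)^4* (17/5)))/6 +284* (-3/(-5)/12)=1678785089257/29087252480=57.72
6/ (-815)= -6/ 815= -0.01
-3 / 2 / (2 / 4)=-3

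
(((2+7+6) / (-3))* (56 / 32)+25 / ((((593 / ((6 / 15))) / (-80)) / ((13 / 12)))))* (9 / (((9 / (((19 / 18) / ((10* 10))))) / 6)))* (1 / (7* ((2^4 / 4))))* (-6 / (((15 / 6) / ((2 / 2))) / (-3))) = -276127 / 1660400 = -0.17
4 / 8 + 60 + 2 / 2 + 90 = 303 / 2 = 151.50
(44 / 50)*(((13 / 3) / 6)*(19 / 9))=2717 / 2025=1.34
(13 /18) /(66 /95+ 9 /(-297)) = 13585 /12498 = 1.09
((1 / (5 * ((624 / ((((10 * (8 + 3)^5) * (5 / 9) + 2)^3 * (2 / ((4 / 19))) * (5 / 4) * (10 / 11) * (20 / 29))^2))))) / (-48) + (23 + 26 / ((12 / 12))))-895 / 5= -1201499691818844565725209103477574474646411210 / 6327356209317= -189889687267747364918638000000000.00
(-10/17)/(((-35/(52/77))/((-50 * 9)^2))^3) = 93406070160000000000/2662043923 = 35088102548.94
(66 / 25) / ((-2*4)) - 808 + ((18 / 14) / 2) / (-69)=-13014263 / 16100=-808.34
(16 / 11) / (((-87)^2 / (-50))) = -800 / 83259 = -0.01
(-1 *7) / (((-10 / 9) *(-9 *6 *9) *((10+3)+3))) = -7 / 8640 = -0.00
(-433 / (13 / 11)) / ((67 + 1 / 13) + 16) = -4763 / 1080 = -4.41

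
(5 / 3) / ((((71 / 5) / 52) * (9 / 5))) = 6500 / 1917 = 3.39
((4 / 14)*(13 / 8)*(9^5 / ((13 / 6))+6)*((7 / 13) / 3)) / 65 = 29531 / 845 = 34.95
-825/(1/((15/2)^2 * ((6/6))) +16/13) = -660.77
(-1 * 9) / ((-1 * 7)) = 9 / 7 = 1.29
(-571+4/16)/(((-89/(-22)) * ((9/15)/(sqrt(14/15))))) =-8371 * sqrt(210)/534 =-227.17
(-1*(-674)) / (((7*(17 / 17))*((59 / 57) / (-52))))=-1997736 / 413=-4837.13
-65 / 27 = -2.41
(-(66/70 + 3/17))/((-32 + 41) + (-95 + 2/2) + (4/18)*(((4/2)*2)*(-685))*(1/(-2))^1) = -5994/1175125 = -0.01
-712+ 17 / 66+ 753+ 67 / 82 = 56927 / 1353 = 42.07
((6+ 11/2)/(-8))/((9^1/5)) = -115/144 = -0.80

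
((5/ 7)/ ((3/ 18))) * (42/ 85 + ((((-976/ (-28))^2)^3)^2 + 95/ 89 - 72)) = 2021334082224263192291018553099438/ 146593072745791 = 13788742157888221277.04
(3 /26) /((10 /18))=27 /130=0.21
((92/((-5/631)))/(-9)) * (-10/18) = -716.69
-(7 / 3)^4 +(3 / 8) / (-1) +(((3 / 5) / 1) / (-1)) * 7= -110863 / 3240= -34.22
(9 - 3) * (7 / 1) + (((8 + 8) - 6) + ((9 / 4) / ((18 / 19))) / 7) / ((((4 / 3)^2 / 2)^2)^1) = 197427 / 3584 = 55.09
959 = 959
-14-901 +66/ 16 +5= -7247/ 8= -905.88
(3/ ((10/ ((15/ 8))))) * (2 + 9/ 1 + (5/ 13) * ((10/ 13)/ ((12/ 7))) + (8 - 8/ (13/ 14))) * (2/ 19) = 32115/ 51376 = 0.63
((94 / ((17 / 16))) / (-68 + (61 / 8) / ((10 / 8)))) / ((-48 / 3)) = 940 / 10523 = 0.09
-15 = -15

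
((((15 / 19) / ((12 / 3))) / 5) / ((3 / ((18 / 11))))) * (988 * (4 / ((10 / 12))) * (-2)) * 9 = -101088 / 55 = -1837.96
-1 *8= -8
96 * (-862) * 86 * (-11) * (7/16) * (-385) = -13185858840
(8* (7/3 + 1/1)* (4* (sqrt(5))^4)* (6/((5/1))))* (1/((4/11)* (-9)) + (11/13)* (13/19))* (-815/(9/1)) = -121924000/1539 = -79222.87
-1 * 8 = -8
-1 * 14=-14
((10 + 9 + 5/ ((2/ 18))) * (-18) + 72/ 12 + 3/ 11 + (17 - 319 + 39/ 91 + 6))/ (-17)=110980/ 1309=84.78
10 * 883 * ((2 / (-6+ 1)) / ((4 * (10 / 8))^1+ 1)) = -1766 / 3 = -588.67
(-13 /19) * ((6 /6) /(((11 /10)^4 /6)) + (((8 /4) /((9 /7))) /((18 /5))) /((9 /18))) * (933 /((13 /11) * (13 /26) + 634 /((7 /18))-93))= -2.06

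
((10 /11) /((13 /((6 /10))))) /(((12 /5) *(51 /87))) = 145 /4862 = 0.03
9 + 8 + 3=20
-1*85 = -85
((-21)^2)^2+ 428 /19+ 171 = 3698816 /19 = 194674.53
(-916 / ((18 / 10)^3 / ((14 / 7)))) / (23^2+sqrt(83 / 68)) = -1647517600 / 2774443509+91600*sqrt(1411) / 2774443509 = -0.59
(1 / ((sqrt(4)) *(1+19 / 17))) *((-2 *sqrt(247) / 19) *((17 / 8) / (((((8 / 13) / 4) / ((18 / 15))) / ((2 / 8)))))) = -3757 *sqrt(247) / 36480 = -1.62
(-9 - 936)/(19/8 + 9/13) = -98280/319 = -308.09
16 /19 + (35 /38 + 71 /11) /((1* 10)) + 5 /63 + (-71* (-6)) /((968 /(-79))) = -23975954 /724185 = -33.11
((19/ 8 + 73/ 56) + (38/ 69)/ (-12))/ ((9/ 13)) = 273715/ 52164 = 5.25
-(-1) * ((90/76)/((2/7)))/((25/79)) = 4977/380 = 13.10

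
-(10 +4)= -14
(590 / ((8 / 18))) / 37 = 2655 / 74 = 35.88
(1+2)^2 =9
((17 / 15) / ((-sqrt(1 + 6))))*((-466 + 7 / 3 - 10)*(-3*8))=-27608*sqrt(7) / 15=-4869.59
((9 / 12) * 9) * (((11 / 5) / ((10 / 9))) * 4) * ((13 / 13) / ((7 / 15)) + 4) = 114939 / 350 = 328.40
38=38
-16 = -16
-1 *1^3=-1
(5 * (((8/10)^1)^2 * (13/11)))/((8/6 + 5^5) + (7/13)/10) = 16224/13412201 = 0.00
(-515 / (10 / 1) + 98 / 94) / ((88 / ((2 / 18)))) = -527 / 8272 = -0.06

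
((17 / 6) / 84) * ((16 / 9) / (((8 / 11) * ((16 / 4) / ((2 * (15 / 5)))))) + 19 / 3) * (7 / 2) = 85 / 72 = 1.18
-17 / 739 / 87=-17 / 64293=-0.00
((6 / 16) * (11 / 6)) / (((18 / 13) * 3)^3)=24167 / 2519424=0.01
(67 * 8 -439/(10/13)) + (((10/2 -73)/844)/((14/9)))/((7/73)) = -1821739/51695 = -35.24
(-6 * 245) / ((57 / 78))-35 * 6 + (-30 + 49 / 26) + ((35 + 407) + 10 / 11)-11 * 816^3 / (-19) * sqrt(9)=5128018907177 / 5434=943691370.48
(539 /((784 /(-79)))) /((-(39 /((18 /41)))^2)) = 7821 /1136356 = 0.01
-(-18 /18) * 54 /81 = 2 /3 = 0.67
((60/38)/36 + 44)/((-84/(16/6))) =-5021/3591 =-1.40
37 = 37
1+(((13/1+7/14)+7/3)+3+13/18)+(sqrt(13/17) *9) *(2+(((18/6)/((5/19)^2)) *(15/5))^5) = 291768389598.00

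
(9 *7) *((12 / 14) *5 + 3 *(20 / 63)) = 330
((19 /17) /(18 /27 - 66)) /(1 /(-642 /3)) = 6099 /1666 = 3.66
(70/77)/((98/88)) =40/49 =0.82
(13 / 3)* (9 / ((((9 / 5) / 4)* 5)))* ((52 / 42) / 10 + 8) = 44356 / 315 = 140.81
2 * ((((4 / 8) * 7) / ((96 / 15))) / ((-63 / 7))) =-35 / 288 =-0.12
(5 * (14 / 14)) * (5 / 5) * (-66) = -330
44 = 44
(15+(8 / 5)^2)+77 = 2364 / 25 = 94.56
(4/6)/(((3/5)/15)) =16.67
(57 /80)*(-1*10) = -57 /8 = -7.12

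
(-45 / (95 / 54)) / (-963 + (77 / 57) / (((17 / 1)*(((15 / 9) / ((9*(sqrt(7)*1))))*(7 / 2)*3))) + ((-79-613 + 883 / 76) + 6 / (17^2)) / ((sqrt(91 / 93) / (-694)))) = -127813140 / (-4811928030 + 204204*sqrt(7) + 25926877075*sqrt(8463)) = -0.00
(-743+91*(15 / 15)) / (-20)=163 / 5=32.60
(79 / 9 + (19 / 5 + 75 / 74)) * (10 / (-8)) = -45259 / 2664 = -16.99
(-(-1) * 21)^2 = 441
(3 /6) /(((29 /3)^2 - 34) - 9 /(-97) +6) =873 /114428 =0.01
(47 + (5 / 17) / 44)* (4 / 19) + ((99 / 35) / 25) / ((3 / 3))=31117622 / 3108875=10.01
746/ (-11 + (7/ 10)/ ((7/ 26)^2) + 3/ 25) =-610.05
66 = 66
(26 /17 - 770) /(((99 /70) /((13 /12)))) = -2972060 /5049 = -588.64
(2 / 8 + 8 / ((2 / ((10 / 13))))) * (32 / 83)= 1384 / 1079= 1.28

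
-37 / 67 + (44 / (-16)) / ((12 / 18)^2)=-7225 / 1072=-6.74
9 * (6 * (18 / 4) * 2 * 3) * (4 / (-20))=-1458 / 5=-291.60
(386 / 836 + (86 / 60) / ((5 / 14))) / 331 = 0.01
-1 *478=-478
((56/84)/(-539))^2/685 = 4/1791061965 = 0.00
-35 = -35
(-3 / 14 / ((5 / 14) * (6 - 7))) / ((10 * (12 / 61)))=61 / 200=0.30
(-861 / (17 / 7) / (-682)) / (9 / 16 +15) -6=-2870834 / 481151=-5.97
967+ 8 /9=8711 /9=967.89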